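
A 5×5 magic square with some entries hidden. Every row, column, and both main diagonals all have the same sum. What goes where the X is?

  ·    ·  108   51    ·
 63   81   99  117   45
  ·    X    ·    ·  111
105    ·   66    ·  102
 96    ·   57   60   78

72

Row 2 is complete and sums to 405; that is the magic constant.
From row 5, 405 − (96 + 57 + 60 + 78) gives (5,2) = 114.
From column 3, 405 − (108 + 99 + 66 + 57) gives (3,3) = 75.
The remaining cell in column 5 is (1,5) = 405 − 336 = 69.
Anti-diagonal: 69 + 117 + 75 + 96 + ? = 405, so (4,2) = 48.
Row 4 needs 405; the known cells sum to 321, so (4,4) = 84.
The remaining cell in column 4 is (3,4) = 405 − 312 = 93.
The remaining cell in main diagonal is (1,1) = 405 − 318 = 87.
Row 1 needs 405; the known cells sum to 315, so (1,2) = 90.
Column 1 must total 405; the given cells sum to 351, so (3,1) = 54.
Column 2 must total 405; the given cells sum to 333, so (3,2) = 72.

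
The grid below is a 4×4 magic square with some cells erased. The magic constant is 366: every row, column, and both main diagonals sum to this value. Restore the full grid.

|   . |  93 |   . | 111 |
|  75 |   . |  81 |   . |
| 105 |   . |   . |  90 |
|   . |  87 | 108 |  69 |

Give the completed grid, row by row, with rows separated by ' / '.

Using row 4: 87 + 108 + 69 + ? → (4,1) = 366 − 264 = 102.
Column 1 needs 366; the known cells sum to 282, so (1,1) = 84.
Column 4: 111 + 90 + 69 + ? = 366, so (2,4) = 96.
The remaining cell in anti-diagonal is (3,2) = 366 − 294 = 72.
The remaining cell in row 1 is (1,3) = 366 − 288 = 78.
Using row 2: 75 + 81 + 96 + ? → (2,2) = 366 − 252 = 114.
Using row 3: 105 + 72 + 90 + ? → (3,3) = 366 − 267 = 99.

84 93 78 111 / 75 114 81 96 / 105 72 99 90 / 102 87 108 69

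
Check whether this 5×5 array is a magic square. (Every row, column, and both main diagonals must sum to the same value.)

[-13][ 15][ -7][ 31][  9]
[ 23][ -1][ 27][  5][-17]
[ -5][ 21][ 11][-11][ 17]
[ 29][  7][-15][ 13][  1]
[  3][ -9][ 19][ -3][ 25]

No — main diagonal sums to 35 but row 2 sums to 37.

Row 1: -13 + 15 + (-7) + 31 + 9 = 35.
Row 2: 23 + (-1) + 27 + 5 + (-17) = 37.
Row 3: -5 + 21 + 11 + (-11) + 17 = 33.
Row 4: 29 + 7 + (-15) + 13 + 1 = 35.
Row 5: 3 + (-9) + 19 + (-3) + 25 = 35.
Column 1: -13 + 23 + (-5) + 29 + 3 = 37.
Column 2: 15 + (-1) + 21 + 7 + (-9) = 33.
Column 3: -7 + 27 + 11 + (-15) + 19 = 35.
Column 4: 31 + 5 + (-11) + 13 + (-3) = 35.
Column 5: 9 + (-17) + 17 + 1 + 25 = 35.
Main diagonal: -13 + (-1) + 11 + 13 + 25 = 35.
Anti-diagonal: 9 + 5 + 11 + 7 + 3 = 35.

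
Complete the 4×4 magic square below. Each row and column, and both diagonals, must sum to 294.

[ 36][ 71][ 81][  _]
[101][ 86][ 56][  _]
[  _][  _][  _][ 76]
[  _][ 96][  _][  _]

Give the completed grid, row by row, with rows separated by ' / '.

Row 1: 36 + 71 + 81 + ? = 294, so (1,4) = 106.
From row 2, 294 − (101 + 86 + 56) gives (2,4) = 51.
Column 2 needs 294; the known cells sum to 253, so (3,2) = 41.
From column 4, 294 − (106 + 51 + 76) gives (4,4) = 61.
Main diagonal needs 294; the known cells sum to 183, so (3,3) = 111.
Anti-diagonal: 106 + 56 + 41 + ? = 294, so (4,1) = 91.
The remaining cell in row 3 is (3,1) = 294 − 228 = 66.
Row 4: 91 + 96 + 61 + ? = 294, so (4,3) = 46.

36 71 81 106 / 101 86 56 51 / 66 41 111 76 / 91 96 46 61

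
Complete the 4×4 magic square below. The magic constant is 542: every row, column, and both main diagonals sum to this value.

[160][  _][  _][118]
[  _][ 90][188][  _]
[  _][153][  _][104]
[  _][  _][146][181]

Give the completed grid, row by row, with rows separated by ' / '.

Using column 4: 118 + 104 + 181 + ? → (2,4) = 542 − 403 = 139.
From main diagonal, 542 − (160 + 90 + 181) gives (3,3) = 111.
Anti-diagonal needs 542; the known cells sum to 459, so (4,1) = 83.
Using row 2: 90 + 188 + 139 + ? → (2,1) = 542 − 417 = 125.
Row 3: 153 + 111 + 104 + ? = 542, so (3,1) = 174.
Using row 4: 83 + 146 + 181 + ? → (4,2) = 542 − 410 = 132.
The remaining cell in column 2 is (1,2) = 542 − 375 = 167.
Column 3: 188 + 111 + 146 + ? = 542, so (1,3) = 97.

160 167 97 118 / 125 90 188 139 / 174 153 111 104 / 83 132 146 181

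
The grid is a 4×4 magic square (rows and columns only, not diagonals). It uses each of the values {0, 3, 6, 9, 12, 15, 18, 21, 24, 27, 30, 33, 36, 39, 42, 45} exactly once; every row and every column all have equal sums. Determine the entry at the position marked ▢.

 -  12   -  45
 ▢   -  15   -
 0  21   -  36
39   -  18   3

The 16 entries sum to 360, so each line sums to 360/4 = 90.
From row 3, 90 − (0 + 21 + 36) gives (3,3) = 33.
Row 4 must total 90; the given cells sum to 60, so (4,2) = 30.
Column 2: 12 + 21 + 30 + ? = 90, so (2,2) = 27.
The remaining cell in column 3 is (1,3) = 90 − 66 = 24.
Column 4 must total 90; the given cells sum to 84, so (2,4) = 6.
Row 1 must total 90; the given cells sum to 81, so (1,1) = 9.
Row 2 must total 90; the given cells sum to 48, so (2,1) = 42.

42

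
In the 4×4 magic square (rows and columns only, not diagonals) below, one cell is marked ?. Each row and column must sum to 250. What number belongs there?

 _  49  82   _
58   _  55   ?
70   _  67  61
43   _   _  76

Row 3 must total 250; the given cells sum to 198, so (3,2) = 52.
Column 1 needs 250; the known cells sum to 171, so (1,1) = 79.
Using column 3: 82 + 55 + 67 + ? → (4,3) = 250 − 204 = 46.
Using row 1: 79 + 49 + 82 + ? → (1,4) = 250 − 210 = 40.
Row 4 needs 250; the known cells sum to 165, so (4,2) = 85.
The remaining cell in column 2 is (2,2) = 250 − 186 = 64.
From column 4, 250 − (40 + 61 + 76) gives (2,4) = 73.

73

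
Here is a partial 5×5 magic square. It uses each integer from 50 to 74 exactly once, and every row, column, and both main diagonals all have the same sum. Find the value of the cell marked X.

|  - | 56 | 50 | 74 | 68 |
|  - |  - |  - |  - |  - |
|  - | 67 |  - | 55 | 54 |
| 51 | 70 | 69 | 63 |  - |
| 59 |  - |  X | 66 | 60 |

The entries are 50 through 74, which sum to 1550, so each line sums to 1550/5 = 310.
The remaining cell in row 1 is (1,1) = 310 − 248 = 62.
Row 4 must total 310; the given cells sum to 253, so (4,5) = 57.
Column 4 must total 310; the given cells sum to 258, so (2,4) = 52.
The remaining cell in column 5 is (2,5) = 310 − 239 = 71.
From anti-diagonal, 310 − (68 + 52 + 70 + 59) gives (3,3) = 61.
Row 3 must total 310; the given cells sum to 237, so (3,1) = 73.
Using column 1: 62 + 73 + 51 + 59 + ? → (2,1) = 310 − 245 = 65.
Using main diagonal: 62 + 61 + 63 + 60 + ? → (2,2) = 310 − 246 = 64.
Row 2: 65 + 64 + 52 + 71 + ? = 310, so (2,3) = 58.
Column 2 needs 310; the known cells sum to 257, so (5,2) = 53.
The remaining cell in column 3 is (5,3) = 310 − 238 = 72.

72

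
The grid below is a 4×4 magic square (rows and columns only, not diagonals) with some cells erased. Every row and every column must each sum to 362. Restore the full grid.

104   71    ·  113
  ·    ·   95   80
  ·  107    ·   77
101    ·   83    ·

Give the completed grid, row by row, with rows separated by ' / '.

104 71 74 113 / 89 98 95 80 / 68 107 110 77 / 101 86 83 92

Row 1 must total 362; the given cells sum to 288, so (1,3) = 74.
From column 3, 362 − (74 + 95 + 83) gives (3,3) = 110.
Column 4 must total 362; the given cells sum to 270, so (4,4) = 92.
Row 3: 107 + 110 + 77 + ? = 362, so (3,1) = 68.
Row 4 needs 362; the known cells sum to 276, so (4,2) = 86.
From column 1, 362 − (104 + 68 + 101) gives (2,1) = 89.
From column 2, 362 − (71 + 107 + 86) gives (2,2) = 98.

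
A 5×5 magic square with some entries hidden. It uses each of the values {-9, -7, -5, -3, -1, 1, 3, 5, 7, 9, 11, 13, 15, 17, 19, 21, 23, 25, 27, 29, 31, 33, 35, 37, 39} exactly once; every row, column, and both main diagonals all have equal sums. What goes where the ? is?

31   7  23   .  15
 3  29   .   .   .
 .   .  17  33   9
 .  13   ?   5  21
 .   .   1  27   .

The 25 entries sum to 375, so each line sums to 375/5 = 75.
Row 1: 31 + 7 + 23 + 15 + ? = 75, so (1,4) = -1.
Column 4: -1 + 33 + 5 + 27 + ? = 75, so (2,4) = 11.
Main diagonal must total 75; the given cells sum to 82, so (5,5) = -7.
Anti-diagonal needs 75; the known cells sum to 56, so (5,1) = 19.
Row 5: 19 + 1 + 27 + (-7) + ? = 75, so (5,2) = 35.
Using column 2: 7 + 29 + 13 + 35 + ? → (3,2) = 75 − 84 = -9.
The remaining cell in column 5 is (2,5) = 75 − 38 = 37.
The remaining cell in row 2 is (2,3) = 75 − 80 = -5.
Row 3: -9 + 17 + 33 + 9 + ? = 75, so (3,1) = 25.
Column 1 must total 75; the given cells sum to 78, so (4,1) = -3.
From column 3, 75 − (23 + (-5) + 17 + 1) gives (4,3) = 39.

39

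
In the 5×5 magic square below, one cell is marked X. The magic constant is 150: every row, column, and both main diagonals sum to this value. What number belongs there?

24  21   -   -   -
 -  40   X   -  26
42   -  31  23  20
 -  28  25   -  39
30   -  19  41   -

37

From row 3, 150 − (42 + 31 + 23 + 20) gives (3,2) = 34.
The remaining cell in column 2 is (5,2) = 150 − 123 = 27.
From row 5, 150 − (30 + 27 + 19 + 41) gives (5,5) = 33.
The remaining cell in column 5 is (1,5) = 150 − 118 = 32.
From main diagonal, 150 − (24 + 40 + 31 + 33) gives (4,4) = 22.
Anti-diagonal needs 150; the known cells sum to 121, so (2,4) = 29.
Row 4 needs 150; the known cells sum to 114, so (4,1) = 36.
The remaining cell in column 1 is (2,1) = 150 − 132 = 18.
The remaining cell in column 4 is (1,4) = 150 − 115 = 35.
Using row 1: 24 + 21 + 35 + 32 + ? → (1,3) = 150 − 112 = 38.
Row 2 needs 150; the known cells sum to 113, so (2,3) = 37.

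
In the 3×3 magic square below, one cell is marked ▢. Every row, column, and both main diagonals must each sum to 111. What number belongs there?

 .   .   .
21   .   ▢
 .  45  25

53

From row 3, 111 − (45 + 25) gives (3,1) = 41.
Column 1 needs 111; the known cells sum to 62, so (1,1) = 49.
Main diagonal must total 111; the given cells sum to 74, so (2,2) = 37.
Anti-diagonal: 37 + 41 + ? = 111, so (1,3) = 33.
Row 1 must total 111; the given cells sum to 82, so (1,2) = 29.
The remaining cell in row 2 is (2,3) = 111 − 58 = 53.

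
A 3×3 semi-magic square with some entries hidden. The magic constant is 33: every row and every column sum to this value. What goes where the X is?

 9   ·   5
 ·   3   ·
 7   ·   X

Row 1 must total 33; the given cells sum to 14, so (1,2) = 19.
From column 1, 33 − (9 + 7) gives (2,1) = 17.
Column 2 needs 33; the known cells sum to 22, so (3,2) = 11.
Row 2 must total 33; the given cells sum to 20, so (2,3) = 13.
Row 3 needs 33; the known cells sum to 18, so (3,3) = 15.

15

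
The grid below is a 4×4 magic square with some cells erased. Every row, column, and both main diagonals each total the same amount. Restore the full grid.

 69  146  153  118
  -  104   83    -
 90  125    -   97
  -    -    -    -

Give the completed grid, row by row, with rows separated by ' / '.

69 146 153 118 / 167 104 83 132 / 90 125 174 97 / 160 111 76 139

Row 1 is already complete: 69 + 146 + 153 + 118 = 486, so that is the magic constant.
Row 3: 90 + 125 + 97 + ? = 486, so (3,3) = 174.
Column 2 must total 486; the given cells sum to 375, so (4,2) = 111.
Column 3 must total 486; the given cells sum to 410, so (4,3) = 76.
From main diagonal, 486 − (69 + 104 + 174) gives (4,4) = 139.
From anti-diagonal, 486 − (118 + 83 + 125) gives (4,1) = 160.
Column 1 needs 486; the known cells sum to 319, so (2,1) = 167.
Column 4 must total 486; the given cells sum to 354, so (2,4) = 132.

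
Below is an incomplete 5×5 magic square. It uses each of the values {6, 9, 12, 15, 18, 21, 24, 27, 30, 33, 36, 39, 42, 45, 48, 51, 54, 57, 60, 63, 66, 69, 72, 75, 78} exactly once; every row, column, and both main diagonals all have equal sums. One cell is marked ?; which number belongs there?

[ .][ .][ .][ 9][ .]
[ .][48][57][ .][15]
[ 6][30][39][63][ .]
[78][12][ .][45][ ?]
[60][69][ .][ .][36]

54

The 25 entries sum to 1050, so each line sums to 1050/5 = 210.
The remaining cell in row 3 is (3,5) = 210 − 138 = 72.
From column 2, 210 − (48 + 30 + 12 + 69) gives (1,2) = 51.
From main diagonal, 210 − (48 + 39 + 45 + 36) gives (1,1) = 42.
The remaining cell in column 1 is (2,1) = 210 − 186 = 24.
Using row 2: 24 + 48 + 57 + 15 + ? → (2,4) = 210 − 144 = 66.
Column 4: 9 + 66 + 63 + 45 + ? = 210, so (5,4) = 27.
Using anti-diagonal: 66 + 39 + 12 + 60 + ? → (1,5) = 210 − 177 = 33.
From row 1, 210 − (42 + 51 + 9 + 33) gives (1,3) = 75.
Row 5 must total 210; the given cells sum to 192, so (5,3) = 18.
The remaining cell in column 3 is (4,3) = 210 − 189 = 21.
Using column 5: 33 + 15 + 72 + 36 + ? → (4,5) = 210 − 156 = 54.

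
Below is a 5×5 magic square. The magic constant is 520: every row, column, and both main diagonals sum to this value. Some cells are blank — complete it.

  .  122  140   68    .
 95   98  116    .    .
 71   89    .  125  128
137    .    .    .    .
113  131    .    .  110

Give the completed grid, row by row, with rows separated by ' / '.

Row 3 must total 520; the given cells sum to 413, so (3,3) = 107.
The remaining cell in column 1 is (1,1) = 520 − 416 = 104.
From column 2, 520 − (122 + 98 + 89 + 131) gives (4,2) = 80.
From main diagonal, 520 − (104 + 98 + 107 + 110) gives (4,4) = 101.
Row 1 must total 520; the given cells sum to 434, so (1,5) = 86.
Anti-diagonal needs 520; the known cells sum to 386, so (2,4) = 134.
Using row 2: 95 + 98 + 116 + 134 + ? → (2,5) = 520 − 443 = 77.
Column 4: 68 + 134 + 125 + 101 + ? = 520, so (5,4) = 92.
Column 5 must total 520; the given cells sum to 401, so (4,5) = 119.
The remaining cell in row 4 is (4,3) = 520 − 437 = 83.
From row 5, 520 − (113 + 131 + 92 + 110) gives (5,3) = 74.

104 122 140 68 86 / 95 98 116 134 77 / 71 89 107 125 128 / 137 80 83 101 119 / 113 131 74 92 110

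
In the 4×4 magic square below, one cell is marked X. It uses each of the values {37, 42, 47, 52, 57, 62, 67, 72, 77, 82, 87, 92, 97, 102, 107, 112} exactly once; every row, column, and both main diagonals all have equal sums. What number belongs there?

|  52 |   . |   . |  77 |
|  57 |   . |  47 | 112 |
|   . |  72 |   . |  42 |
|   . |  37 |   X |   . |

The 16 entries sum to 1192, so each line sums to 1192/4 = 298.
From row 2, 298 − (57 + 47 + 112) gives (2,2) = 82.
The remaining cell in column 2 is (1,2) = 298 − 191 = 107.
Using column 4: 77 + 112 + 42 + ? → (4,4) = 298 − 231 = 67.
Main diagonal must total 298; the given cells sum to 201, so (3,3) = 97.
Using anti-diagonal: 77 + 47 + 72 + ? → (4,1) = 298 − 196 = 102.
Row 1 must total 298; the given cells sum to 236, so (1,3) = 62.
Row 3: 72 + 97 + 42 + ? = 298, so (3,1) = 87.
From row 4, 298 − (102 + 37 + 67) gives (4,3) = 92.

92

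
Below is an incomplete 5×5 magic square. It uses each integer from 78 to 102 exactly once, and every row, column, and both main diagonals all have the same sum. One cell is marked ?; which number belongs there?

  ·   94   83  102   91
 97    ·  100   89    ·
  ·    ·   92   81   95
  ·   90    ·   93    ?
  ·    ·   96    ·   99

The entries are 78 through 102, which sum to 2250, so each line sums to 2250/5 = 450.
Row 1: 94 + 83 + 102 + 91 + ? = 450, so (1,1) = 80.
The remaining cell in column 3 is (4,3) = 450 − 371 = 79.
The remaining cell in column 4 is (5,4) = 450 − 365 = 85.
Using main diagonal: 80 + 92 + 93 + 99 + ? → (2,2) = 450 − 364 = 86.
From anti-diagonal, 450 − (91 + 89 + 92 + 90) gives (5,1) = 88.
Using row 2: 97 + 86 + 100 + 89 + ? → (2,5) = 450 − 372 = 78.
Using row 5: 88 + 96 + 85 + 99 + ? → (5,2) = 450 − 368 = 82.
From column 2, 450 − (94 + 86 + 90 + 82) gives (3,2) = 98.
Column 5: 91 + 78 + 95 + 99 + ? = 450, so (4,5) = 87.

87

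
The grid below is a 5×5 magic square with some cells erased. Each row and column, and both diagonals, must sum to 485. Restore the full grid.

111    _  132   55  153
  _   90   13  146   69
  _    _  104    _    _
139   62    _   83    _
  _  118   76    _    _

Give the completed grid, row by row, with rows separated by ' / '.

111 34 132 55 153 / 167 90 13 146 69 / 48 181 104 27 125 / 139 62 160 83 41 / 20 118 76 174 97

The remaining cell in row 1 is (1,2) = 485 − 451 = 34.
Row 2 must total 485; the given cells sum to 318, so (2,1) = 167.
From column 2, 485 − (34 + 90 + 62 + 118) gives (3,2) = 181.
Column 3 must total 485; the given cells sum to 325, so (4,3) = 160.
From main diagonal, 485 − (111 + 90 + 104 + 83) gives (5,5) = 97.
Anti-diagonal needs 485; the known cells sum to 465, so (5,1) = 20.
The remaining cell in row 4 is (4,5) = 485 − 444 = 41.
Using row 5: 20 + 118 + 76 + 97 + ? → (5,4) = 485 − 311 = 174.
Using column 1: 111 + 167 + 139 + 20 + ? → (3,1) = 485 − 437 = 48.
The remaining cell in column 4 is (3,4) = 485 − 458 = 27.
From column 5, 485 − (153 + 69 + 41 + 97) gives (3,5) = 125.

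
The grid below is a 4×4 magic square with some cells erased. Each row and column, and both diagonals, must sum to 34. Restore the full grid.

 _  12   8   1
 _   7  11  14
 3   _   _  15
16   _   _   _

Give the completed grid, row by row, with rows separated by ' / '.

13 12 8 1 / 2 7 11 14 / 3 6 10 15 / 16 9 5 4

Using row 1: 12 + 8 + 1 + ? → (1,1) = 34 − 21 = 13.
Using row 2: 7 + 11 + 14 + ? → (2,1) = 34 − 32 = 2.
Using column 4: 1 + 14 + 15 + ? → (4,4) = 34 − 30 = 4.
Main diagonal needs 34; the known cells sum to 24, so (3,3) = 10.
Using anti-diagonal: 1 + 11 + 16 + ? → (3,2) = 34 − 28 = 6.
From column 2, 34 − (12 + 7 + 6) gives (4,2) = 9.
Column 3 needs 34; the known cells sum to 29, so (4,3) = 5.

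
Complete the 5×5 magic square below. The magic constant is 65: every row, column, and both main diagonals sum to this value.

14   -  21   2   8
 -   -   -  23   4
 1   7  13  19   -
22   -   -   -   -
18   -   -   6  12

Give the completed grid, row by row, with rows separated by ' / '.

14 20 21 2 8 / 10 11 17 23 4 / 1 7 13 19 25 / 22 3 9 15 16 / 18 24 5 6 12

Row 1 must total 65; the given cells sum to 45, so (1,2) = 20.
Using row 3: 1 + 7 + 13 + 19 + ? → (3,5) = 65 − 40 = 25.
Column 1: 14 + 1 + 22 + 18 + ? = 65, so (2,1) = 10.
Using column 4: 2 + 23 + 19 + 6 + ? → (4,4) = 65 − 50 = 15.
Column 5 needs 65; the known cells sum to 49, so (4,5) = 16.
From main diagonal, 65 − (14 + 13 + 15 + 12) gives (2,2) = 11.
Anti-diagonal needs 65; the known cells sum to 62, so (4,2) = 3.
Row 2 must total 65; the given cells sum to 48, so (2,3) = 17.
From row 4, 65 − (22 + 3 + 15 + 16) gives (4,3) = 9.
Column 2: 20 + 11 + 7 + 3 + ? = 65, so (5,2) = 24.
From column 3, 65 − (21 + 17 + 13 + 9) gives (5,3) = 5.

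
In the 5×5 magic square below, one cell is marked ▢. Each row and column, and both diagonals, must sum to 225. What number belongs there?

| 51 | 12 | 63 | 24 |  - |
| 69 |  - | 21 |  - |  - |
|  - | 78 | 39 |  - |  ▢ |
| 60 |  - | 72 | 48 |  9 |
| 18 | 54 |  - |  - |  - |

Row 1 needs 225; the known cells sum to 150, so (1,5) = 75.
Row 4 must total 225; the given cells sum to 189, so (4,2) = 36.
The remaining cell in column 1 is (3,1) = 225 − 198 = 27.
The remaining cell in column 2 is (2,2) = 225 − 180 = 45.
Column 3 needs 225; the known cells sum to 195, so (5,3) = 30.
The remaining cell in main diagonal is (5,5) = 225 − 183 = 42.
Anti-diagonal needs 225; the known cells sum to 168, so (2,4) = 57.
Row 2 must total 225; the given cells sum to 192, so (2,5) = 33.
From row 5, 225 − (18 + 54 + 30 + 42) gives (5,4) = 81.
Column 4: 24 + 57 + 48 + 81 + ? = 225, so (3,4) = 15.
Column 5: 75 + 33 + 9 + 42 + ? = 225, so (3,5) = 66.

66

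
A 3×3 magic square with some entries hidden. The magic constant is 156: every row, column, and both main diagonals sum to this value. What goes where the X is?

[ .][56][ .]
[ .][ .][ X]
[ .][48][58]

44

From row 3, 156 − (48 + 58) gives (3,1) = 50.
From column 2, 156 − (56 + 48) gives (2,2) = 52.
Main diagonal needs 156; the known cells sum to 110, so (1,1) = 46.
Using anti-diagonal: 52 + 50 + ? → (1,3) = 156 − 102 = 54.
Using column 1: 46 + 50 + ? → (2,1) = 156 − 96 = 60.
Using column 3: 54 + 58 + ? → (2,3) = 156 − 112 = 44.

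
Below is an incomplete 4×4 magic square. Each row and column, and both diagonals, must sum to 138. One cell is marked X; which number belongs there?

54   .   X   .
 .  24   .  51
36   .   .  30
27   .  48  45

33

From row 4, 138 − (27 + 48 + 45) gives (4,2) = 18.
Column 1 needs 138; the known cells sum to 117, so (2,1) = 21.
From column 4, 138 − (51 + 30 + 45) gives (1,4) = 12.
Using main diagonal: 54 + 24 + 45 + ? → (3,3) = 138 − 123 = 15.
Row 2 must total 138; the given cells sum to 96, so (2,3) = 42.
Row 3 must total 138; the given cells sum to 81, so (3,2) = 57.
Using column 2: 24 + 57 + 18 + ? → (1,2) = 138 − 99 = 39.
Column 3 must total 138; the given cells sum to 105, so (1,3) = 33.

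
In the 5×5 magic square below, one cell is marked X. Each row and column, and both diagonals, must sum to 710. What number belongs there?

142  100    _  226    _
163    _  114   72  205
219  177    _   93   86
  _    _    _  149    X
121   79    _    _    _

From row 2, 710 − (163 + 114 + 72 + 205) gives (2,2) = 156.
Row 3 needs 710; the known cells sum to 575, so (3,3) = 135.
Column 1 needs 710; the known cells sum to 645, so (4,1) = 65.
Column 2: 100 + 156 + 177 + 79 + ? = 710, so (4,2) = 198.
Column 4 needs 710; the known cells sum to 540, so (5,4) = 170.
The remaining cell in main diagonal is (5,5) = 710 − 582 = 128.
Anti-diagonal must total 710; the given cells sum to 526, so (1,5) = 184.
Row 1: 142 + 100 + 226 + 184 + ? = 710, so (1,3) = 58.
From row 5, 710 − (121 + 79 + 170 + 128) gives (5,3) = 212.
The remaining cell in column 3 is (4,3) = 710 − 519 = 191.
Using column 5: 184 + 205 + 86 + 128 + ? → (4,5) = 710 − 603 = 107.

107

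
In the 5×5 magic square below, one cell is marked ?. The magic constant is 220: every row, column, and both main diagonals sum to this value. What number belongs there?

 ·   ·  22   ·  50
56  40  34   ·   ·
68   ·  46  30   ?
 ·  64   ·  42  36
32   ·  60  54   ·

Column 3: 22 + 34 + 46 + 60 + ? = 220, so (4,3) = 58.
Using anti-diagonal: 50 + 46 + 64 + 32 + ? → (2,4) = 220 − 192 = 28.
Row 2 needs 220; the known cells sum to 158, so (2,5) = 62.
From row 4, 220 − (64 + 58 + 42 + 36) gives (4,1) = 20.
Column 1: 56 + 68 + 20 + 32 + ? = 220, so (1,1) = 44.
Column 4 needs 220; the known cells sum to 154, so (1,4) = 66.
The remaining cell in main diagonal is (5,5) = 220 − 172 = 48.
Using row 1: 44 + 22 + 66 + 50 + ? → (1,2) = 220 − 182 = 38.
From row 5, 220 − (32 + 60 + 54 + 48) gives (5,2) = 26.
The remaining cell in column 2 is (3,2) = 220 − 168 = 52.
The remaining cell in column 5 is (3,5) = 220 − 196 = 24.

24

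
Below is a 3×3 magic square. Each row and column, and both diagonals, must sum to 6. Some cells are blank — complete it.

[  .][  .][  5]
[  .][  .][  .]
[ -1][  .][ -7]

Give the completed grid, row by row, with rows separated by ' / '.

Using row 3: -1 + (-7) + ? → (3,2) = 6 − (-8) = 14.
From column 3, 6 − (5 + (-7)) gives (2,3) = 8.
Anti-diagonal needs 6; the known cells sum to 4, so (2,2) = 2.
Row 2: 2 + 8 + ? = 6, so (2,1) = -4.
From column 1, 6 − (-4 + (-1)) gives (1,1) = 11.
Column 2 needs 6; the known cells sum to 16, so (1,2) = -10.

11 -10 5 / -4 2 8 / -1 14 -7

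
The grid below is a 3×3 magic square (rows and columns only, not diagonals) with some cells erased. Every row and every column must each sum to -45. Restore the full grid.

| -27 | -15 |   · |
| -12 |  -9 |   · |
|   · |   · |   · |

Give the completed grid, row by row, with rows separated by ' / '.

-27 -15 -3 / -12 -9 -24 / -6 -21 -18

From row 1, -45 − (-27 + (-15)) gives (1,3) = -3.
Using row 2: -12 + (-9) + ? → (2,3) = -45 − (-21) = -24.
From column 1, -45 − (-27 + (-12)) gives (3,1) = -6.
From column 2, -45 − (-15 + (-9)) gives (3,2) = -21.
The remaining cell in column 3 is (3,3) = -45 − (-27) = -18.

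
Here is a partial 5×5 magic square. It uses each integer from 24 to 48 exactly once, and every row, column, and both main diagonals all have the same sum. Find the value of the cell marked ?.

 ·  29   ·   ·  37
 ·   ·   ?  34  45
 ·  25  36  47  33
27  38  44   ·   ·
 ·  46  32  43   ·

The entries are 24 through 48, which sum to 900, so each line sums to 900/5 = 180.
The remaining cell in row 3 is (3,1) = 180 − 141 = 39.
Using column 2: 29 + 25 + 38 + 46 + ? → (2,2) = 180 − 138 = 42.
The remaining cell in anti-diagonal is (5,1) = 180 − 145 = 35.
Row 5 must total 180; the given cells sum to 156, so (5,5) = 24.
Using column 5: 37 + 45 + 33 + 24 + ? → (4,5) = 180 − 139 = 41.
From row 4, 180 − (27 + 38 + 44 + 41) gives (4,4) = 30.
The remaining cell in column 4 is (1,4) = 180 − 154 = 26.
Main diagonal must total 180; the given cells sum to 132, so (1,1) = 48.
The remaining cell in row 1 is (1,3) = 180 − 140 = 40.
Column 1: 48 + 39 + 27 + 35 + ? = 180, so (2,1) = 31.
Column 3 needs 180; the known cells sum to 152, so (2,3) = 28.

28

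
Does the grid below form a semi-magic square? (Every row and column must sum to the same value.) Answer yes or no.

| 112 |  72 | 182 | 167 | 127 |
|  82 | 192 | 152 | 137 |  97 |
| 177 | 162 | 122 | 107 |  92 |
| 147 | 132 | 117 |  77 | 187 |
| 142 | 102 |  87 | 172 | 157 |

Yes

Row 1: 112 + 72 + 182 + 167 + 127 = 660.
Row 2: 82 + 192 + 152 + 137 + 97 = 660.
Row 3: 177 + 162 + 122 + 107 + 92 = 660.
Row 4: 147 + 132 + 117 + 77 + 187 = 660.
Row 5: 142 + 102 + 87 + 172 + 157 = 660.
Column 1: 112 + 82 + 177 + 147 + 142 = 660.
Column 2: 72 + 192 + 162 + 132 + 102 = 660.
Column 3: 182 + 152 + 122 + 117 + 87 = 660.
Column 4: 167 + 137 + 107 + 77 + 172 = 660.
Column 5: 127 + 97 + 92 + 187 + 157 = 660.
All lines sum to 660.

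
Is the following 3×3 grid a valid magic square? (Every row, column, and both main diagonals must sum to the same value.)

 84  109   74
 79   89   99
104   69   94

Yes

Row 1: 84 + 109 + 74 = 267.
Row 2: 79 + 89 + 99 = 267.
Row 3: 104 + 69 + 94 = 267.
Column 1: 84 + 79 + 104 = 267.
Column 2: 109 + 89 + 69 = 267.
Column 3: 74 + 99 + 94 = 267.
Main diagonal: 84 + 89 + 94 = 267.
Anti-diagonal: 74 + 89 + 104 = 267.
All lines sum to 267.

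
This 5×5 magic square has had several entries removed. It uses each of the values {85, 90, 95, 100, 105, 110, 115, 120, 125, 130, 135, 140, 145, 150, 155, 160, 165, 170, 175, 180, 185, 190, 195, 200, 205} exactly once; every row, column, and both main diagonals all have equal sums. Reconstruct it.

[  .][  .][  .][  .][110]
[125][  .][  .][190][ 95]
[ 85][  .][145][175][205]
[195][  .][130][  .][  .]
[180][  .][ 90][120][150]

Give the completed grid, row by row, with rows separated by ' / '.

The 25 entries sum to 3625, so each line sums to 3625/5 = 725.
From row 3, 725 − (85 + 145 + 175 + 205) gives (3,2) = 115.
From row 5, 725 − (180 + 90 + 120 + 150) gives (5,2) = 185.
The remaining cell in column 1 is (1,1) = 725 − 585 = 140.
Column 5 needs 725; the known cells sum to 560, so (4,5) = 165.
Anti-diagonal: 110 + 190 + 145 + 180 + ? = 725, so (4,2) = 100.
Row 4 must total 725; the given cells sum to 590, so (4,4) = 135.
Using column 4: 190 + 175 + 135 + 120 + ? → (1,4) = 725 − 620 = 105.
Main diagonal: 140 + 145 + 135 + 150 + ? = 725, so (2,2) = 155.
The remaining cell in row 2 is (2,3) = 725 − 565 = 160.
Column 2 needs 725; the known cells sum to 555, so (1,2) = 170.
Using column 3: 160 + 145 + 130 + 90 + ? → (1,3) = 725 − 525 = 200.

140 170 200 105 110 / 125 155 160 190 95 / 85 115 145 175 205 / 195 100 130 135 165 / 180 185 90 120 150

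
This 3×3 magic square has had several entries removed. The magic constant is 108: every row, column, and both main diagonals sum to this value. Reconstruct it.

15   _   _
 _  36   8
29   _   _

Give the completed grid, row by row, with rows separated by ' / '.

15 50 43 / 64 36 8 / 29 22 57

Row 2 must total 108; the given cells sum to 44, so (2,1) = 64.
From main diagonal, 108 − (15 + 36) gives (3,3) = 57.
Anti-diagonal needs 108; the known cells sum to 65, so (1,3) = 43.
Using row 1: 15 + 43 + ? → (1,2) = 108 − 58 = 50.
The remaining cell in row 3 is (3,2) = 108 − 86 = 22.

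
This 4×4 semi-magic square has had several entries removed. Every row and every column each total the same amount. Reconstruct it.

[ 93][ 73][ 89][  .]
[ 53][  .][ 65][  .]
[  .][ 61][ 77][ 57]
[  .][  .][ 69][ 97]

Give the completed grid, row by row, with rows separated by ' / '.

Column 3 is already complete: 89 + 65 + 77 + 69 = 300, so that is the magic constant.
Using row 1: 93 + 73 + 89 + ? → (1,4) = 300 − 255 = 45.
The remaining cell in row 3 is (3,1) = 300 − 195 = 105.
The remaining cell in column 1 is (4,1) = 300 − 251 = 49.
Using column 4: 45 + 57 + 97 + ? → (2,4) = 300 − 199 = 101.
Row 2 must total 300; the given cells sum to 219, so (2,2) = 81.
Row 4: 49 + 69 + 97 + ? = 300, so (4,2) = 85.

93 73 89 45 / 53 81 65 101 / 105 61 77 57 / 49 85 69 97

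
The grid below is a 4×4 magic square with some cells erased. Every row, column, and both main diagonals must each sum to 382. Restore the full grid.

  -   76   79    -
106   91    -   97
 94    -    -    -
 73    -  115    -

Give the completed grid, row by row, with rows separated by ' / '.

109 76 79 118 / 106 91 88 97 / 94 103 100 85 / 73 112 115 82

Row 2: 106 + 91 + 97 + ? = 382, so (2,3) = 88.
The remaining cell in column 1 is (1,1) = 382 − 273 = 109.
The remaining cell in column 3 is (3,3) = 382 − 282 = 100.
Main diagonal needs 382; the known cells sum to 300, so (4,4) = 82.
Row 1 needs 382; the known cells sum to 264, so (1,4) = 118.
Row 4: 73 + 115 + 82 + ? = 382, so (4,2) = 112.
Using column 2: 76 + 91 + 112 + ? → (3,2) = 382 − 279 = 103.
Using column 4: 118 + 97 + 82 + ? → (3,4) = 382 − 297 = 85.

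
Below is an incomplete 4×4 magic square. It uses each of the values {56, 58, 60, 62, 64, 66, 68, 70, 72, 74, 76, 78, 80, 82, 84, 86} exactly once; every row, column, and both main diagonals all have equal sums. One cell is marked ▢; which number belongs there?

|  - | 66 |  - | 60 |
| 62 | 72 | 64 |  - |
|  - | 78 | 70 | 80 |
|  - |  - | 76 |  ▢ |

The 16 entries sum to 1136, so each line sums to 1136/4 = 284.
The remaining cell in row 2 is (2,4) = 284 − 198 = 86.
Row 3 needs 284; the known cells sum to 228, so (3,1) = 56.
The remaining cell in column 2 is (4,2) = 284 − 216 = 68.
Column 3 needs 284; the known cells sum to 210, so (1,3) = 74.
Column 4 needs 284; the known cells sum to 226, so (4,4) = 58.

58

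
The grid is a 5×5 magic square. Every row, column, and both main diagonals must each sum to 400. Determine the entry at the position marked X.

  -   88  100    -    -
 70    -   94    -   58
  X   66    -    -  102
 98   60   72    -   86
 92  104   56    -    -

64

Row 4 needs 400; the known cells sum to 316, so (4,4) = 84.
Column 2 must total 400; the given cells sum to 318, so (2,2) = 82.
Column 3 must total 400; the given cells sum to 322, so (3,3) = 78.
Using row 2: 70 + 82 + 94 + 58 + ? → (2,4) = 400 − 304 = 96.
Anti-diagonal: 96 + 78 + 60 + 92 + ? = 400, so (1,5) = 74.
From column 5, 400 − (74 + 58 + 102 + 86) gives (5,5) = 80.
Main diagonal: 82 + 78 + 84 + 80 + ? = 400, so (1,1) = 76.
The remaining cell in row 1 is (1,4) = 400 − 338 = 62.
The remaining cell in row 5 is (5,4) = 400 − 332 = 68.
The remaining cell in column 1 is (3,1) = 400 − 336 = 64.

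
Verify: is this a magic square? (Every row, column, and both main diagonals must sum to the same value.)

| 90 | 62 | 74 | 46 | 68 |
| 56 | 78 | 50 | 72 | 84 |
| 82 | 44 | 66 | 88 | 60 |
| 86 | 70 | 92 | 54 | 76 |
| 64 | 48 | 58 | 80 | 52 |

Row 1: 90 + 62 + 74 + 46 + 68 = 340.
Row 2: 56 + 78 + 50 + 72 + 84 = 340.
Row 3: 82 + 44 + 66 + 88 + 60 = 340.
Row 4: 86 + 70 + 92 + 54 + 76 = 378.
Row 5: 64 + 48 + 58 + 80 + 52 = 302.
Column 1: 90 + 56 + 82 + 86 + 64 = 378.
Column 2: 62 + 78 + 44 + 70 + 48 = 302.
Column 3: 74 + 50 + 66 + 92 + 58 = 340.
Column 4: 46 + 72 + 88 + 54 + 80 = 340.
Column 5: 68 + 84 + 60 + 76 + 52 = 340.
Main diagonal: 90 + 78 + 66 + 54 + 52 = 340.
Anti-diagonal: 68 + 72 + 66 + 70 + 64 = 340.

No — column 5 sums to 340 but column 1 sums to 378.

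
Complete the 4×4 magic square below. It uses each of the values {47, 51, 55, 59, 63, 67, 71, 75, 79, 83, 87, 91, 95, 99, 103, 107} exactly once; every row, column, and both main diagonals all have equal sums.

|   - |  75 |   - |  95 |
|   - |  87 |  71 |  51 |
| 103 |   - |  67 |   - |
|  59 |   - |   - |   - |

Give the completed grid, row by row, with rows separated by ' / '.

47 75 91 95 / 99 87 71 51 / 103 83 67 55 / 59 63 79 107

The 16 entries sum to 1232, so each line sums to 1232/4 = 308.
Row 2 must total 308; the given cells sum to 209, so (2,1) = 99.
Column 1: 99 + 103 + 59 + ? = 308, so (1,1) = 47.
Main diagonal must total 308; the given cells sum to 201, so (4,4) = 107.
From anti-diagonal, 308 − (95 + 71 + 59) gives (3,2) = 83.
Using row 1: 47 + 75 + 95 + ? → (1,3) = 308 − 217 = 91.
Row 3: 103 + 83 + 67 + ? = 308, so (3,4) = 55.
The remaining cell in column 2 is (4,2) = 308 − 245 = 63.
The remaining cell in column 3 is (4,3) = 308 − 229 = 79.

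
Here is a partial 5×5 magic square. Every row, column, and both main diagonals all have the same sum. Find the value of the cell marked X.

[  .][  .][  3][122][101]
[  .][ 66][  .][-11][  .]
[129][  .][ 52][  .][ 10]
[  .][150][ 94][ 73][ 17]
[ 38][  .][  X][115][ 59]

Anti-diagonal is complete and sums to 330; that is the magic constant.
Using row 4: 150 + 94 + 73 + 17 + ? → (4,1) = 330 − 334 = -4.
Column 4 must total 330; the given cells sum to 299, so (3,4) = 31.
From column 5, 330 − (101 + 10 + 17 + 59) gives (2,5) = 143.
The remaining cell in main diagonal is (1,1) = 330 − 250 = 80.
Row 1: 80 + 3 + 122 + 101 + ? = 330, so (1,2) = 24.
Row 3 needs 330; the known cells sum to 222, so (3,2) = 108.
From column 1, 330 − (80 + 129 + (-4) + 38) gives (2,1) = 87.
Using column 2: 24 + 66 + 108 + 150 + ? → (5,2) = 330 − 348 = -18.
Using row 2: 87 + 66 + (-11) + 143 + ? → (2,3) = 330 − 285 = 45.
Row 5 must total 330; the given cells sum to 194, so (5,3) = 136.

136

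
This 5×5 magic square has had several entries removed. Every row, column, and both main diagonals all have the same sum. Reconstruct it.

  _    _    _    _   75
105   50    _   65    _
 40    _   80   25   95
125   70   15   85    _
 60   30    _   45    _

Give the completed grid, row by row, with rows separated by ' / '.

Anti-diagonal is already complete: 75 + 65 + 80 + 70 + 60 = 350, so that is the magic constant.
Row 3 must total 350; the given cells sum to 240, so (3,2) = 110.
Using row 4: 125 + 70 + 15 + 85 + ? → (4,5) = 350 − 295 = 55.
From column 1, 350 − (105 + 40 + 125 + 60) gives (1,1) = 20.
From column 2, 350 − (50 + 110 + 70 + 30) gives (1,2) = 90.
The remaining cell in column 4 is (1,4) = 350 − 220 = 130.
Using main diagonal: 20 + 50 + 80 + 85 + ? → (5,5) = 350 − 235 = 115.
From row 1, 350 − (20 + 90 + 130 + 75) gives (1,3) = 35.
Row 5 needs 350; the known cells sum to 250, so (5,3) = 100.
Using column 3: 35 + 80 + 15 + 100 + ? → (2,3) = 350 − 230 = 120.
Column 5 needs 350; the known cells sum to 340, so (2,5) = 10.

20 90 35 130 75 / 105 50 120 65 10 / 40 110 80 25 95 / 125 70 15 85 55 / 60 30 100 45 115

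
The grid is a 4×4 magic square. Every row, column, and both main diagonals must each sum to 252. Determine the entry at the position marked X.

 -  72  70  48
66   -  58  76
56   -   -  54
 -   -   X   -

60

The remaining cell in row 1 is (1,1) = 252 − 190 = 62.
The remaining cell in row 2 is (2,2) = 252 − 200 = 52.
Column 1: 62 + 66 + 56 + ? = 252, so (4,1) = 68.
Column 4: 48 + 76 + 54 + ? = 252, so (4,4) = 74.
Main diagonal needs 252; the known cells sum to 188, so (3,3) = 64.
Anti-diagonal must total 252; the given cells sum to 174, so (3,2) = 78.
Column 2: 72 + 52 + 78 + ? = 252, so (4,2) = 50.
Column 3 needs 252; the known cells sum to 192, so (4,3) = 60.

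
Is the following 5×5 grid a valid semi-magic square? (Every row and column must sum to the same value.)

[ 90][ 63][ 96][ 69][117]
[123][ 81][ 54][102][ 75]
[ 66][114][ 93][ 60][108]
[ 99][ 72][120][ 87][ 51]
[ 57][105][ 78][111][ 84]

No — row 5 sums to 435 but column 3 sums to 441.

Row 1: 90 + 63 + 96 + 69 + 117 = 435.
Row 2: 123 + 81 + 54 + 102 + 75 = 435.
Row 3: 66 + 114 + 93 + 60 + 108 = 441.
Row 4: 99 + 72 + 120 + 87 + 51 = 429.
Row 5: 57 + 105 + 78 + 111 + 84 = 435.
Column 1: 90 + 123 + 66 + 99 + 57 = 435.
Column 2: 63 + 81 + 114 + 72 + 105 = 435.
Column 3: 96 + 54 + 93 + 120 + 78 = 441.
Column 4: 69 + 102 + 60 + 87 + 111 = 429.
Column 5: 117 + 75 + 108 + 51 + 84 = 435.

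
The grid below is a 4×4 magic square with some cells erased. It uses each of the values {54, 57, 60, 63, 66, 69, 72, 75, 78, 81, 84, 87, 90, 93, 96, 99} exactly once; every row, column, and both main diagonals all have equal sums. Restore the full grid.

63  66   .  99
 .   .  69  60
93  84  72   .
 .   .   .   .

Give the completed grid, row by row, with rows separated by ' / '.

63 66 78 99 / 96 81 69 60 / 93 84 72 57 / 54 75 87 90

The 16 entries sum to 1224, so each line sums to 1224/4 = 306.
Row 1: 63 + 66 + 99 + ? = 306, so (1,3) = 78.
Row 3: 93 + 84 + 72 + ? = 306, so (3,4) = 57.
From column 3, 306 − (78 + 69 + 72) gives (4,3) = 87.
The remaining cell in column 4 is (4,4) = 306 − 216 = 90.
Main diagonal must total 306; the given cells sum to 225, so (2,2) = 81.
Anti-diagonal must total 306; the given cells sum to 252, so (4,1) = 54.
Row 2: 81 + 69 + 60 + ? = 306, so (2,1) = 96.
The remaining cell in row 4 is (4,2) = 306 − 231 = 75.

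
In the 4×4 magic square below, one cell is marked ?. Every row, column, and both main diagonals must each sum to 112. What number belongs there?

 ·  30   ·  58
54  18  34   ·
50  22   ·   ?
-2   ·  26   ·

2

Row 2: 54 + 18 + 34 + ? = 112, so (2,4) = 6.
Column 1 must total 112; the given cells sum to 102, so (1,1) = 10.
The remaining cell in column 2 is (4,2) = 112 − 70 = 42.
Row 1 needs 112; the known cells sum to 98, so (1,3) = 14.
Row 4 needs 112; the known cells sum to 66, so (4,4) = 46.
Using column 3: 14 + 34 + 26 + ? → (3,3) = 112 − 74 = 38.
The remaining cell in column 4 is (3,4) = 112 − 110 = 2.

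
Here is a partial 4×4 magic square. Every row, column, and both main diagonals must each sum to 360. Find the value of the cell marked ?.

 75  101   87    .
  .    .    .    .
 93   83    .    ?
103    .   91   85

79

Using row 1: 75 + 101 + 87 + ? → (1,4) = 360 − 263 = 97.
Row 4 must total 360; the given cells sum to 279, so (4,2) = 81.
From column 1, 360 − (75 + 93 + 103) gives (2,1) = 89.
Using column 2: 101 + 83 + 81 + ? → (2,2) = 360 − 265 = 95.
Main diagonal: 75 + 95 + 85 + ? = 360, so (3,3) = 105.
Anti-diagonal must total 360; the given cells sum to 283, so (2,3) = 77.
The remaining cell in row 2 is (2,4) = 360 − 261 = 99.
The remaining cell in row 3 is (3,4) = 360 − 281 = 79.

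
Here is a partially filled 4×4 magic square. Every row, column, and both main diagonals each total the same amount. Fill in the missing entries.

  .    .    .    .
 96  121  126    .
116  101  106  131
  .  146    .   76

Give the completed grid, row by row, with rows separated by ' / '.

Row 3 is already complete: 116 + 101 + 106 + 131 = 454, so that is the magic constant.
Row 2: 96 + 121 + 126 + ? = 454, so (2,4) = 111.
Column 2 needs 454; the known cells sum to 368, so (1,2) = 86.
Column 4 needs 454; the known cells sum to 318, so (1,4) = 136.
The remaining cell in main diagonal is (1,1) = 454 − 303 = 151.
Anti-diagonal must total 454; the given cells sum to 363, so (4,1) = 91.
The remaining cell in row 1 is (1,3) = 454 − 373 = 81.
Row 4 must total 454; the given cells sum to 313, so (4,3) = 141.

151 86 81 136 / 96 121 126 111 / 116 101 106 131 / 91 146 141 76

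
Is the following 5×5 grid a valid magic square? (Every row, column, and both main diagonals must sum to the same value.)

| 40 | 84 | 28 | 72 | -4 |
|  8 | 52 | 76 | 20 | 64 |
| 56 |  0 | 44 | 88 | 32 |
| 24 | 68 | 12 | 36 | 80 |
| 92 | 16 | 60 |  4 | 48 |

Row 1: 40 + 84 + 28 + 72 + (-4) = 220.
Row 2: 8 + 52 + 76 + 20 + 64 = 220.
Row 3: 56 + 0 + 44 + 88 + 32 = 220.
Row 4: 24 + 68 + 12 + 36 + 80 = 220.
Row 5: 92 + 16 + 60 + 4 + 48 = 220.
Column 1: 40 + 8 + 56 + 24 + 92 = 220.
Column 2: 84 + 52 + 0 + 68 + 16 = 220.
Column 3: 28 + 76 + 44 + 12 + 60 = 220.
Column 4: 72 + 20 + 88 + 36 + 4 = 220.
Column 5: -4 + 64 + 32 + 80 + 48 = 220.
Main diagonal: 40 + 52 + 44 + 36 + 48 = 220.
Anti-diagonal: -4 + 20 + 44 + 68 + 92 = 220.
All lines sum to 220.

Yes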